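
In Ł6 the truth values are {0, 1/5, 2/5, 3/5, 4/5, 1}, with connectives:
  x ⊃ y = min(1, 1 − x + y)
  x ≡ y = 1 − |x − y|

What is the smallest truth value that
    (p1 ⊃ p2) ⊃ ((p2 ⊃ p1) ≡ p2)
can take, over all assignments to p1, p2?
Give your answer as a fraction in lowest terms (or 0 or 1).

Take p1 = 0, p2 = 0:
p1 ⊃ p2 = 0 ⊃ 0 = 1
p2 ⊃ p1 = 0 ⊃ 0 = 1
(p2 ⊃ p1) ≡ p2 = 1 ≡ 0 = 0
(p1 ⊃ p2) ⊃ ((p2 ⊃ p1) ≡ p2) = 1 ⊃ 0 = 0
No assignment yields a value below 0, so this is the minimum.

0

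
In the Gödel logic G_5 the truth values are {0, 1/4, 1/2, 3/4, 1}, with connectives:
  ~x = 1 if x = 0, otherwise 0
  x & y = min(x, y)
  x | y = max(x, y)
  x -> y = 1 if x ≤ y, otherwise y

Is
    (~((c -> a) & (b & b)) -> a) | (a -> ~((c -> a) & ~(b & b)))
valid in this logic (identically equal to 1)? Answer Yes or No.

Counterexample: take a = 1/4, b = 0, c = 0.
c -> a = 0 -> 1/4 = 1
b & b = 0 & 0 = 0
(c -> a) & (b & b) = 1 & 0 = 0
~((c -> a) & (b & b)) = ~0 = 1
~((c -> a) & (b & b)) -> a = 1 -> 1/4 = 1/4
c -> a = 0 -> 1/4 = 1
b & b = 0 & 0 = 0
~(b & b) = ~0 = 1
(c -> a) & ~(b & b) = 1 & 1 = 1
~((c -> a) & ~(b & b)) = ~1 = 0
a -> ~((c -> a) & ~(b & b)) = 1/4 -> 0 = 0
(~((c -> a) & (b & b)) -> a) | (a -> ~((c -> a) & ~(b & b))) = 1/4 | 0 = 1/4
This gives 1/4 ≠ 1.

No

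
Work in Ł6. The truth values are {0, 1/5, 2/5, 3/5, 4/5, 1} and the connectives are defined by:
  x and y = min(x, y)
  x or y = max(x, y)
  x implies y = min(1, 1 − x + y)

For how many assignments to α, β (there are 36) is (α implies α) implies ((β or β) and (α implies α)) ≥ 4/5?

value 1: 6 assignments (counts)
value 4/5: 6 assignments (counts)
value 3/5: 6 assignments
value 2/5: 6 assignments
value 1/5: 6 assignments
value 0: 6 assignments
So 12 of the 36 assignments meet the threshold.

12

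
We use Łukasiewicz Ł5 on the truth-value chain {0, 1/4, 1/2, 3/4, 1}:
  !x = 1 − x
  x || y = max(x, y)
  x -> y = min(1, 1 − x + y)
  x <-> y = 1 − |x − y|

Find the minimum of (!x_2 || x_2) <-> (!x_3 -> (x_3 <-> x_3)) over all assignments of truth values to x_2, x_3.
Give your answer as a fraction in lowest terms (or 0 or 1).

Take x_2 = 1/2, x_3 = 0:
!x_2 = !1/2 = 1/2
!x_2 || x_2 = 1/2 || 1/2 = 1/2
!x_3 = !0 = 1
x_3 <-> x_3 = 0 <-> 0 = 1
!x_3 -> (x_3 <-> x_3) = 1 -> 1 = 1
(!x_2 || x_2) <-> (!x_3 -> (x_3 <-> x_3)) = 1/2 <-> 1 = 1/2
No assignment yields a value below 1/2, so this is the minimum.

1/2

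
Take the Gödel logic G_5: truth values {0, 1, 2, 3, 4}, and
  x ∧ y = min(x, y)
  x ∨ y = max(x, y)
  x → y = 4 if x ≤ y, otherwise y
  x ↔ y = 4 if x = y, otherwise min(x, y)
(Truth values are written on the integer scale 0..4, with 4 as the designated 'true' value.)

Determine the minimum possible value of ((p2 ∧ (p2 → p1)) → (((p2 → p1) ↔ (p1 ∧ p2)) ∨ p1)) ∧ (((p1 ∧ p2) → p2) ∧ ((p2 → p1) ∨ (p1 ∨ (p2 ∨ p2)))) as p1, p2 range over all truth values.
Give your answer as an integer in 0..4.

Take p1 = 0, p2 = 1:
p2 → p1 = 1 → 0 = 0
p2 ∧ (p2 → p1) = 1 ∧ 0 = 0
p2 → p1 = 1 → 0 = 0
p1 ∧ p2 = 0 ∧ 1 = 0
(p2 → p1) ↔ (p1 ∧ p2) = 0 ↔ 0 = 4
((p2 → p1) ↔ (p1 ∧ p2)) ∨ p1 = 4 ∨ 0 = 4
(p2 ∧ (p2 → p1)) → (((p2 → p1) ↔ (p1 ∧ p2)) ∨ p1) = 0 → 4 = 4
p1 ∧ p2 = 0 ∧ 1 = 0
(p1 ∧ p2) → p2 = 0 → 1 = 4
p2 → p1 = 1 → 0 = 0
p2 ∨ p2 = 1 ∨ 1 = 1
p1 ∨ (p2 ∨ p2) = 0 ∨ 1 = 1
(p2 → p1) ∨ (p1 ∨ (p2 ∨ p2)) = 0 ∨ 1 = 1
((p1 ∧ p2) → p2) ∧ ((p2 → p1) ∨ (p1 ∨ (p2 ∨ p2))) = 4 ∧ 1 = 1
((p2 ∧ (p2 → p1)) → (((p2 → p1) ↔ (p1 ∧ p2)) ∨ p1)) ∧ (((p1 ∧ p2) → p2) ∧ ((p2 → p1) ∨ (p1 ∨ (p2 ∨ p2)))) = 4 ∧ 1 = 1
No assignment yields a value below 1, so this is the minimum.

1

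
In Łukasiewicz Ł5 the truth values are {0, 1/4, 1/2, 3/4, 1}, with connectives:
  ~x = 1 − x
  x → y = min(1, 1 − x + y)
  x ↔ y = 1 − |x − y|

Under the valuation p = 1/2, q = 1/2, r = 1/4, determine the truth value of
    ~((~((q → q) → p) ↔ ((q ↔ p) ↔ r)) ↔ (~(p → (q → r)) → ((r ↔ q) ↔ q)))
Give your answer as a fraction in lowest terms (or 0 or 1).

1/4

q → q = 1/2 → 1/2 = 1
(q → q) → p = 1 → 1/2 = 1/2
~((q → q) → p) = ~1/2 = 1/2
q ↔ p = 1/2 ↔ 1/2 = 1
(q ↔ p) ↔ r = 1 ↔ 1/4 = 1/4
~((q → q) → p) ↔ ((q ↔ p) ↔ r) = 1/2 ↔ 1/4 = 3/4
q → r = 1/2 → 1/4 = 3/4
p → (q → r) = 1/2 → 3/4 = 1
~(p → (q → r)) = ~1 = 0
r ↔ q = 1/4 ↔ 1/2 = 3/4
(r ↔ q) ↔ q = 3/4 ↔ 1/2 = 3/4
~(p → (q → r)) → ((r ↔ q) ↔ q) = 0 → 3/4 = 1
(~((q → q) → p) ↔ ((q ↔ p) ↔ r)) ↔ (~(p → (q → r)) → ((r ↔ q) ↔ q)) = 3/4 ↔ 1 = 3/4
~((~((q → q) → p) ↔ ((q ↔ p) ↔ r)) ↔ (~(p → (q → r)) → ((r ↔ q) ↔ q))) = ~3/4 = 1/4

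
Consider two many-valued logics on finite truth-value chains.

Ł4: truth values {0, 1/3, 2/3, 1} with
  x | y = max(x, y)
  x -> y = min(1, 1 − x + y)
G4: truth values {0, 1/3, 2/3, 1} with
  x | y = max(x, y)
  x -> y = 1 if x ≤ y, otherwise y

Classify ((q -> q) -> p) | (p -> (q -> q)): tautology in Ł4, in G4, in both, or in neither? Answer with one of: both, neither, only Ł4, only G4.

In Ł4: every assignment gives 1 — tautology.
In G4: every assignment gives 1 — tautology.

both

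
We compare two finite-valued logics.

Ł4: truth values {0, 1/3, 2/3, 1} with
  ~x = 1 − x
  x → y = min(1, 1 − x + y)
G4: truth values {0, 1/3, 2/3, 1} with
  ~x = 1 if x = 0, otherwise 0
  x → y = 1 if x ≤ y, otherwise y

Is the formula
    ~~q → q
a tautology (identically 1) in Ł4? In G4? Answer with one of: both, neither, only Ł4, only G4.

In Ł4: every assignment gives 1 — tautology.
In G4: at q = 1/3 the value is 1/3 — not a tautology.

only Ł4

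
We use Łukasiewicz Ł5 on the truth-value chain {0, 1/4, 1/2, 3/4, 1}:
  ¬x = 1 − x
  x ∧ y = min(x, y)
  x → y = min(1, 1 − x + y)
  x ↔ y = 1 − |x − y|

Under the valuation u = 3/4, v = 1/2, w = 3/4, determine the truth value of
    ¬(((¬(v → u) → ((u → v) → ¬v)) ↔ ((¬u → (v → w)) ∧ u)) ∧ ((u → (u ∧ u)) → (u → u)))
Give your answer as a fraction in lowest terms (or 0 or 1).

v → u = 1/2 → 3/4 = 1
¬(v → u) = ¬1 = 0
u → v = 3/4 → 1/2 = 3/4
¬v = ¬1/2 = 1/2
(u → v) → ¬v = 3/4 → 1/2 = 3/4
¬(v → u) → ((u → v) → ¬v) = 0 → 3/4 = 1
¬u = ¬3/4 = 1/4
v → w = 1/2 → 3/4 = 1
¬u → (v → w) = 1/4 → 1 = 1
(¬u → (v → w)) ∧ u = 1 ∧ 3/4 = 3/4
(¬(v → u) → ((u → v) → ¬v)) ↔ ((¬u → (v → w)) ∧ u) = 1 ↔ 3/4 = 3/4
u ∧ u = 3/4 ∧ 3/4 = 3/4
u → (u ∧ u) = 3/4 → 3/4 = 1
u → u = 3/4 → 3/4 = 1
(u → (u ∧ u)) → (u → u) = 1 → 1 = 1
((¬(v → u) → ((u → v) → ¬v)) ↔ ((¬u → (v → w)) ∧ u)) ∧ ((u → (u ∧ u)) → (u → u)) = 3/4 ∧ 1 = 3/4
¬(((¬(v → u) → ((u → v) → ¬v)) ↔ ((¬u → (v → w)) ∧ u)) ∧ ((u → (u ∧ u)) → (u → u))) = ¬3/4 = 1/4

1/4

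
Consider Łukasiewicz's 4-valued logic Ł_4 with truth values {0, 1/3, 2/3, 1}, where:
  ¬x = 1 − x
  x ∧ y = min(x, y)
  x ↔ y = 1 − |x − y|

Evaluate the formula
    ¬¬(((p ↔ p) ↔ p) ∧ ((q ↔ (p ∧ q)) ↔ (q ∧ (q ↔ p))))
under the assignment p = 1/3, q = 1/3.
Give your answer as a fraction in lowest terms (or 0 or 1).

p ↔ p = 1/3 ↔ 1/3 = 1
(p ↔ p) ↔ p = 1 ↔ 1/3 = 1/3
p ∧ q = 1/3 ∧ 1/3 = 1/3
q ↔ (p ∧ q) = 1/3 ↔ 1/3 = 1
q ↔ p = 1/3 ↔ 1/3 = 1
q ∧ (q ↔ p) = 1/3 ∧ 1 = 1/3
(q ↔ (p ∧ q)) ↔ (q ∧ (q ↔ p)) = 1 ↔ 1/3 = 1/3
((p ↔ p) ↔ p) ∧ ((q ↔ (p ∧ q)) ↔ (q ∧ (q ↔ p))) = 1/3 ∧ 1/3 = 1/3
¬(((p ↔ p) ↔ p) ∧ ((q ↔ (p ∧ q)) ↔ (q ∧ (q ↔ p)))) = ¬1/3 = 2/3
¬¬(((p ↔ p) ↔ p) ∧ ((q ↔ (p ∧ q)) ↔ (q ∧ (q ↔ p)))) = ¬2/3 = 1/3

1/3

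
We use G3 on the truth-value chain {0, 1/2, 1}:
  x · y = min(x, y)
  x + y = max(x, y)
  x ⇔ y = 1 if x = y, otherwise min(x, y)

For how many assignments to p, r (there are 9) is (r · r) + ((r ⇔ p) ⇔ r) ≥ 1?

p = 0, r = 0 ↦ 0  <
p = 0, r = 1/2 ↦ 1/2  <
p = 0, r = 1 ↦ 1  ≥
p = 1/2, r = 0 ↦ 1  ≥
p = 1/2, r = 1/2 ↦ 1/2  <
p = 1/2, r = 1 ↦ 1  ≥
p = 1, r = 0 ↦ 1  ≥
p = 1, r = 1/2 ↦ 1  ≥
p = 1, r = 1 ↦ 1  ≥
So 6 of the 9 assignments meet the threshold.

6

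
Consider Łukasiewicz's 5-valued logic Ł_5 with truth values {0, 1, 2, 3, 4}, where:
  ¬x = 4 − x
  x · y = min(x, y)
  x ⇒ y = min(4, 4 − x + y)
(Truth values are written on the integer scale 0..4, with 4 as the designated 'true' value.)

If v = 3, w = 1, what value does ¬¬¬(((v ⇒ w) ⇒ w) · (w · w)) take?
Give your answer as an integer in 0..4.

v ⇒ w = 3 ⇒ 1 = 2
(v ⇒ w) ⇒ w = 2 ⇒ 1 = 3
w · w = 1 · 1 = 1
((v ⇒ w) ⇒ w) · (w · w) = 3 · 1 = 1
¬(((v ⇒ w) ⇒ w) · (w · w)) = ¬1 = 3
¬¬(((v ⇒ w) ⇒ w) · (w · w)) = ¬3 = 1
¬¬¬(((v ⇒ w) ⇒ w) · (w · w)) = ¬1 = 3

3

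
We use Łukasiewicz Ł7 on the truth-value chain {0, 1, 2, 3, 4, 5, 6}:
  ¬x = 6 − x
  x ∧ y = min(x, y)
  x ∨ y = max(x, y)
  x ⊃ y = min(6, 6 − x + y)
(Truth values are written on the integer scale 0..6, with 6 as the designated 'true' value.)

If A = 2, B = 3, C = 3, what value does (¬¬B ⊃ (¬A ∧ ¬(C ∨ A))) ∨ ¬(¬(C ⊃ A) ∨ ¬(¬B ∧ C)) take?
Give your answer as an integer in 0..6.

¬B = ¬3 = 3
¬¬B = ¬3 = 3
¬A = ¬2 = 4
C ∨ A = 3 ∨ 2 = 3
¬(C ∨ A) = ¬3 = 3
¬A ∧ ¬(C ∨ A) = 4 ∧ 3 = 3
¬¬B ⊃ (¬A ∧ ¬(C ∨ A)) = 3 ⊃ 3 = 6
C ⊃ A = 3 ⊃ 2 = 5
¬(C ⊃ A) = ¬5 = 1
¬B = ¬3 = 3
¬B ∧ C = 3 ∧ 3 = 3
¬(¬B ∧ C) = ¬3 = 3
¬(C ⊃ A) ∨ ¬(¬B ∧ C) = 1 ∨ 3 = 3
¬(¬(C ⊃ A) ∨ ¬(¬B ∧ C)) = ¬3 = 3
(¬¬B ⊃ (¬A ∧ ¬(C ∨ A))) ∨ ¬(¬(C ⊃ A) ∨ ¬(¬B ∧ C)) = 6 ∨ 3 = 6

6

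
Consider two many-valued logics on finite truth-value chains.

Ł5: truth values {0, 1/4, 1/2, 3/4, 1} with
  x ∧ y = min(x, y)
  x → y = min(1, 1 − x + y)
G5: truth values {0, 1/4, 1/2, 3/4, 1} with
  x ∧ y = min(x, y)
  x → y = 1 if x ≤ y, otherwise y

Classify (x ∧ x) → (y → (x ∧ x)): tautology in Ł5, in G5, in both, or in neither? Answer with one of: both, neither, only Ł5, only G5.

both

In Ł5: every assignment gives 1 — tautology.
In G5: every assignment gives 1 — tautology.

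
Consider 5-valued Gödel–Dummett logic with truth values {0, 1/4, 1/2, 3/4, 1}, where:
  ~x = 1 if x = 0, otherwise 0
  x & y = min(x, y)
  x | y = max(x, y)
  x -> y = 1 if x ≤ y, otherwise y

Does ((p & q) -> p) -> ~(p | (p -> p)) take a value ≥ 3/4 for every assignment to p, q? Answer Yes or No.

Counterexample: take p = 0, q = 0.
p & q = 0 & 0 = 0
(p & q) -> p = 0 -> 0 = 1
p -> p = 0 -> 0 = 1
p | (p -> p) = 0 | 1 = 1
~(p | (p -> p)) = ~1 = 0
((p & q) -> p) -> ~(p | (p -> p)) = 1 -> 0 = 0
This gives 0, which is below 3/4.

No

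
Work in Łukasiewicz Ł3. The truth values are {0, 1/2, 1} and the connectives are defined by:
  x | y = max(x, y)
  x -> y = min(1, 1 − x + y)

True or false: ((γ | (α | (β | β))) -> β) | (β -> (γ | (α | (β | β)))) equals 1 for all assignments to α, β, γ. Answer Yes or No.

At α = 0, β = 0, γ = 1/2, for instance:
β | β = 0 | 0 = 0
α | (β | β) = 0 | 0 = 0
γ | (α | (β | β)) = 1/2 | 0 = 1/2
(γ | (α | (β | β))) -> β = 1/2 -> 0 = 1/2
β -> (γ | (α | (β | β))) = 0 -> 1/2 = 1
((γ | (α | (β | β))) -> β) | (β -> (γ | (α | (β | β)))) = 1/2 | 1 = 1
and checking the remaining 26 assignments likewise gives ≥ 1 in every case.

Yes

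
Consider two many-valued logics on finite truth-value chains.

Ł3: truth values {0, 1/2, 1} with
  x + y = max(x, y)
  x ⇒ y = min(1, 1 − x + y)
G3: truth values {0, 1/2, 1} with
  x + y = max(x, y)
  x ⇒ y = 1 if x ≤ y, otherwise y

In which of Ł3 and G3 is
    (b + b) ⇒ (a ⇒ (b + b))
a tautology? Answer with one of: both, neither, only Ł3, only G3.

In Ł3: every assignment gives 1 — tautology.
In G3: every assignment gives 1 — tautology.

both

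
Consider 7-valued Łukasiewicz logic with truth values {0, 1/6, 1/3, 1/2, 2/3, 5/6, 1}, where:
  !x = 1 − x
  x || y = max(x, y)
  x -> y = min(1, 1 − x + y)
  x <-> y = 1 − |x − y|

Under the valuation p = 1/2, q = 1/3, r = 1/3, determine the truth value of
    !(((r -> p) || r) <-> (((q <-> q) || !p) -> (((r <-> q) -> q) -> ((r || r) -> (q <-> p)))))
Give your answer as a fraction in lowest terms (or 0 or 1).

r -> p = 1/3 -> 1/2 = 1
(r -> p) || r = 1 || 1/3 = 1
q <-> q = 1/3 <-> 1/3 = 1
!p = !1/2 = 1/2
(q <-> q) || !p = 1 || 1/2 = 1
r <-> q = 1/3 <-> 1/3 = 1
(r <-> q) -> q = 1 -> 1/3 = 1/3
r || r = 1/3 || 1/3 = 1/3
q <-> p = 1/3 <-> 1/2 = 5/6
(r || r) -> (q <-> p) = 1/3 -> 5/6 = 1
((r <-> q) -> q) -> ((r || r) -> (q <-> p)) = 1/3 -> 1 = 1
((q <-> q) || !p) -> (((r <-> q) -> q) -> ((r || r) -> (q <-> p))) = 1 -> 1 = 1
((r -> p) || r) <-> (((q <-> q) || !p) -> (((r <-> q) -> q) -> ((r || r) -> (q <-> p)))) = 1 <-> 1 = 1
!(((r -> p) || r) <-> (((q <-> q) || !p) -> (((r <-> q) -> q) -> ((r || r) -> (q <-> p))))) = !1 = 0

0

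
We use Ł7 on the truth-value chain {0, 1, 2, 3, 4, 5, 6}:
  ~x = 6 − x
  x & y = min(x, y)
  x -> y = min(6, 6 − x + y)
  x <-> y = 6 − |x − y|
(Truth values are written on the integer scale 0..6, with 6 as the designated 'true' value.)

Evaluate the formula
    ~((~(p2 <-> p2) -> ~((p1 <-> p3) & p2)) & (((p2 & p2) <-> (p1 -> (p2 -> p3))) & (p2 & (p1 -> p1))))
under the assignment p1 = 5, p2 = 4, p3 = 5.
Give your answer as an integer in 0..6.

2

p2 <-> p2 = 4 <-> 4 = 6
~(p2 <-> p2) = ~6 = 0
p1 <-> p3 = 5 <-> 5 = 6
(p1 <-> p3) & p2 = 6 & 4 = 4
~((p1 <-> p3) & p2) = ~4 = 2
~(p2 <-> p2) -> ~((p1 <-> p3) & p2) = 0 -> 2 = 6
p2 & p2 = 4 & 4 = 4
p2 -> p3 = 4 -> 5 = 6
p1 -> (p2 -> p3) = 5 -> 6 = 6
(p2 & p2) <-> (p1 -> (p2 -> p3)) = 4 <-> 6 = 4
p1 -> p1 = 5 -> 5 = 6
p2 & (p1 -> p1) = 4 & 6 = 4
((p2 & p2) <-> (p1 -> (p2 -> p3))) & (p2 & (p1 -> p1)) = 4 & 4 = 4
(~(p2 <-> p2) -> ~((p1 <-> p3) & p2)) & (((p2 & p2) <-> (p1 -> (p2 -> p3))) & (p2 & (p1 -> p1))) = 6 & 4 = 4
~((~(p2 <-> p2) -> ~((p1 <-> p3) & p2)) & (((p2 & p2) <-> (p1 -> (p2 -> p3))) & (p2 & (p1 -> p1)))) = ~4 = 2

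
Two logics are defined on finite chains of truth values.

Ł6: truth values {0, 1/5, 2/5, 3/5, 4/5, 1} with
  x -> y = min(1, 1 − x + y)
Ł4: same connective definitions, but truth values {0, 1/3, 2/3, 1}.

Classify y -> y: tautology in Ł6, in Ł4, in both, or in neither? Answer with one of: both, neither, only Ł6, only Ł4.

both

In Ł6: every assignment gives 1 — tautology.
In Ł4: every assignment gives 1 — tautology.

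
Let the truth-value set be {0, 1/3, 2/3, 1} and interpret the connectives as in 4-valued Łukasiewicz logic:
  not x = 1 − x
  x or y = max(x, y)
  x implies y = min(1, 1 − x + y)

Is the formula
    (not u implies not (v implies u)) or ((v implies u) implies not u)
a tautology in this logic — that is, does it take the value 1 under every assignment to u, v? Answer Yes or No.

No

Counterexample: take u = 1/3, v = 0.
not u = not 1/3 = 2/3
v implies u = 0 implies 1/3 = 1
not (v implies u) = not 1 = 0
not u implies not (v implies u) = 2/3 implies 0 = 1/3
v implies u = 0 implies 1/3 = 1
not u = not 1/3 = 2/3
(v implies u) implies not u = 1 implies 2/3 = 2/3
(not u implies not (v implies u)) or ((v implies u) implies not u) = 1/3 or 2/3 = 2/3
This gives 2/3 ≠ 1.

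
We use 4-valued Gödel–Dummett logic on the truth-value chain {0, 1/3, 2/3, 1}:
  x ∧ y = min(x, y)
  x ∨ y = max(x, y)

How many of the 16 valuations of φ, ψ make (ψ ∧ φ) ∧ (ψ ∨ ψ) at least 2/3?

φ = 0, ψ = 0 ↦ 0  <
φ = 0, ψ = 1/3 ↦ 0  <
φ = 0, ψ = 2/3 ↦ 0  <
φ = 0, ψ = 1 ↦ 0  <
φ = 1/3, ψ = 0 ↦ 0  <
φ = 1/3, ψ = 1/3 ↦ 1/3  <
φ = 1/3, ψ = 2/3 ↦ 1/3  <
φ = 1/3, ψ = 1 ↦ 1/3  <
φ = 2/3, ψ = 0 ↦ 0  <
φ = 2/3, ψ = 1/3 ↦ 1/3  <
φ = 2/3, ψ = 2/3 ↦ 2/3  ≥
φ = 2/3, ψ = 1 ↦ 2/3  ≥
φ = 1, ψ = 0 ↦ 0  <
φ = 1, ψ = 1/3 ↦ 1/3  <
φ = 1, ψ = 2/3 ↦ 2/3  ≥
φ = 1, ψ = 1 ↦ 1  ≥
So 4 of the 16 assignments meet the threshold.

4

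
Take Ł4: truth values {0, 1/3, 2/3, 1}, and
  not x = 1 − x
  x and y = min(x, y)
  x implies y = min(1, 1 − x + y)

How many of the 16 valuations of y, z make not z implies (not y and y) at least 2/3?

10

y = 0, z = 0 ↦ 0  <
y = 0, z = 1/3 ↦ 1/3  <
y = 0, z = 2/3 ↦ 2/3  ≥
y = 0, z = 1 ↦ 1  ≥
y = 1/3, z = 0 ↦ 1/3  <
y = 1/3, z = 1/3 ↦ 2/3  ≥
y = 1/3, z = 2/3 ↦ 1  ≥
y = 1/3, z = 1 ↦ 1  ≥
y = 2/3, z = 0 ↦ 1/3  <
y = 2/3, z = 1/3 ↦ 2/3  ≥
y = 2/3, z = 2/3 ↦ 1  ≥
y = 2/3, z = 1 ↦ 1  ≥
y = 1, z = 0 ↦ 0  <
y = 1, z = 1/3 ↦ 1/3  <
y = 1, z = 2/3 ↦ 2/3  ≥
y = 1, z = 1 ↦ 1  ≥
So 10 of the 16 assignments meet the threshold.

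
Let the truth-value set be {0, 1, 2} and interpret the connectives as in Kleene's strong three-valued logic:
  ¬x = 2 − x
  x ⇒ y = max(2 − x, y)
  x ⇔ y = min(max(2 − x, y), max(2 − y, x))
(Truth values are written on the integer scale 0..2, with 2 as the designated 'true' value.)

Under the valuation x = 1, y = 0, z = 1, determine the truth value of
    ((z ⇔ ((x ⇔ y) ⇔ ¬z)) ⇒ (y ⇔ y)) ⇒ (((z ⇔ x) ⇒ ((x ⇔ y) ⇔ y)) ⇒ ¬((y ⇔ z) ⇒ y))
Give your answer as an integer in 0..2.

x ⇔ y = 1 ⇔ 0 = 1
¬z = ¬1 = 1
(x ⇔ y) ⇔ ¬z = 1 ⇔ 1 = 1
z ⇔ ((x ⇔ y) ⇔ ¬z) = 1 ⇔ 1 = 1
y ⇔ y = 0 ⇔ 0 = 2
(z ⇔ ((x ⇔ y) ⇔ ¬z)) ⇒ (y ⇔ y) = 1 ⇒ 2 = 2
z ⇔ x = 1 ⇔ 1 = 1
x ⇔ y = 1 ⇔ 0 = 1
(x ⇔ y) ⇔ y = 1 ⇔ 0 = 1
(z ⇔ x) ⇒ ((x ⇔ y) ⇔ y) = 1 ⇒ 1 = 1
y ⇔ z = 0 ⇔ 1 = 1
(y ⇔ z) ⇒ y = 1 ⇒ 0 = 1
¬((y ⇔ z) ⇒ y) = ¬1 = 1
((z ⇔ x) ⇒ ((x ⇔ y) ⇔ y)) ⇒ ¬((y ⇔ z) ⇒ y) = 1 ⇒ 1 = 1
((z ⇔ ((x ⇔ y) ⇔ ¬z)) ⇒ (y ⇔ y)) ⇒ (((z ⇔ x) ⇒ ((x ⇔ y) ⇔ y)) ⇒ ¬((y ⇔ z) ⇒ y)) = 2 ⇒ 1 = 1

1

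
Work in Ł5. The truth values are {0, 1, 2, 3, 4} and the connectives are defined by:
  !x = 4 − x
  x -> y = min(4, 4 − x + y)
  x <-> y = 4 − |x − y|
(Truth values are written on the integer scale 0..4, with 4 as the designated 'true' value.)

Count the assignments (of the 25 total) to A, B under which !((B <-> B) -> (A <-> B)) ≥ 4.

value 4: 2 assignments (counts)
value 3: 4 assignments
value 2: 6 assignments
value 1: 8 assignments
value 0: 5 assignments
So 2 of the 25 assignments meet the threshold.

2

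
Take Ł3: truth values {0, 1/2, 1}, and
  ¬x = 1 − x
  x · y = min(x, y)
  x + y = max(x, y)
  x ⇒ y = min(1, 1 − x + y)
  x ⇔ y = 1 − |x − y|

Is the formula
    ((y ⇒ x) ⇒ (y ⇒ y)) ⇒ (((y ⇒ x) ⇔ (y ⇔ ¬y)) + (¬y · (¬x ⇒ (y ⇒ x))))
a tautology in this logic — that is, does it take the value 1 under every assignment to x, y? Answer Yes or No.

No

Counterexample: take x = 0, y = 1/2.
y ⇒ x = 1/2 ⇒ 0 = 1/2
y ⇒ y = 1/2 ⇒ 1/2 = 1
(y ⇒ x) ⇒ (y ⇒ y) = 1/2 ⇒ 1 = 1
y ⇒ x = 1/2 ⇒ 0 = 1/2
¬y = ¬1/2 = 1/2
y ⇔ ¬y = 1/2 ⇔ 1/2 = 1
(y ⇒ x) ⇔ (y ⇔ ¬y) = 1/2 ⇔ 1 = 1/2
¬y = ¬1/2 = 1/2
¬x = ¬0 = 1
y ⇒ x = 1/2 ⇒ 0 = 1/2
¬x ⇒ (y ⇒ x) = 1 ⇒ 1/2 = 1/2
¬y · (¬x ⇒ (y ⇒ x)) = 1/2 · 1/2 = 1/2
((y ⇒ x) ⇔ (y ⇔ ¬y)) + (¬y · (¬x ⇒ (y ⇒ x))) = 1/2 + 1/2 = 1/2
((y ⇒ x) ⇒ (y ⇒ y)) ⇒ (((y ⇒ x) ⇔ (y ⇔ ¬y)) + (¬y · (¬x ⇒ (y ⇒ x)))) = 1 ⇒ 1/2 = 1/2
This gives 1/2 ≠ 1.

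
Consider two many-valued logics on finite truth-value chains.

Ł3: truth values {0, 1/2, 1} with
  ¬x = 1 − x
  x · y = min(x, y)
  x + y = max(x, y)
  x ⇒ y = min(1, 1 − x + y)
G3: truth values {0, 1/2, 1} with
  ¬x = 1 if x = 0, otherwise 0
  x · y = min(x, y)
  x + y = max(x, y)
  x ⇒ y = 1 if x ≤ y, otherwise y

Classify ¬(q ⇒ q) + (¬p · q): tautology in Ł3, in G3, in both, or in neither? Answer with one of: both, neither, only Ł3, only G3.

In Ł3: at p = 0, q = 0 the value is 0 — not a tautology.
In G3: at p = 0, q = 0 the value is 0 — not a tautology.

neither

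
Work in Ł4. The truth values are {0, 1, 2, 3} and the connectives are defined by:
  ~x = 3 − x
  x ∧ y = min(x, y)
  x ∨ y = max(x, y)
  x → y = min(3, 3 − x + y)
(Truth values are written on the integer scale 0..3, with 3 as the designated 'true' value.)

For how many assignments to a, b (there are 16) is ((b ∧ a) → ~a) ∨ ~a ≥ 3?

11

a = 0, b = 0 ↦ 3  ≥
a = 0, b = 1 ↦ 3  ≥
a = 0, b = 2 ↦ 3  ≥
a = 0, b = 3 ↦ 3  ≥
a = 1, b = 0 ↦ 3  ≥
a = 1, b = 1 ↦ 3  ≥
a = 1, b = 2 ↦ 3  ≥
a = 1, b = 3 ↦ 3  ≥
a = 2, b = 0 ↦ 3  ≥
a = 2, b = 1 ↦ 3  ≥
a = 2, b = 2 ↦ 2  <
a = 2, b = 3 ↦ 2  <
a = 3, b = 0 ↦ 3  ≥
a = 3, b = 1 ↦ 2  <
a = 3, b = 2 ↦ 1  <
a = 3, b = 3 ↦ 0  <
So 11 of the 16 assignments meet the threshold.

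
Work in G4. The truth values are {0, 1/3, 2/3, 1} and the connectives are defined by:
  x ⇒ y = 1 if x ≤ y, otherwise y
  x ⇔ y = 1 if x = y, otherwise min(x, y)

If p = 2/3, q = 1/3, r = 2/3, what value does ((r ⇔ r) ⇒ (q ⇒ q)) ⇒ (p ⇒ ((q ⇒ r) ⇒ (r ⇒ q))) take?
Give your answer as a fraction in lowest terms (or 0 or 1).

1/3

r ⇔ r = 2/3 ⇔ 2/3 = 1
q ⇒ q = 1/3 ⇒ 1/3 = 1
(r ⇔ r) ⇒ (q ⇒ q) = 1 ⇒ 1 = 1
q ⇒ r = 1/3 ⇒ 2/3 = 1
r ⇒ q = 2/3 ⇒ 1/3 = 1/3
(q ⇒ r) ⇒ (r ⇒ q) = 1 ⇒ 1/3 = 1/3
p ⇒ ((q ⇒ r) ⇒ (r ⇒ q)) = 2/3 ⇒ 1/3 = 1/3
((r ⇔ r) ⇒ (q ⇒ q)) ⇒ (p ⇒ ((q ⇒ r) ⇒ (r ⇒ q))) = 1 ⇒ 1/3 = 1/3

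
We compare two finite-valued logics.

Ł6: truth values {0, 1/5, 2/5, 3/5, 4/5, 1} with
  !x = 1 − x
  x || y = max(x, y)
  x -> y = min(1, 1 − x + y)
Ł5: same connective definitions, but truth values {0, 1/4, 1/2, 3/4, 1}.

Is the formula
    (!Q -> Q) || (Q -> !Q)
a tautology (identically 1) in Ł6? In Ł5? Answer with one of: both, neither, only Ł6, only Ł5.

In Ł6: every assignment gives 1 — tautology.
In Ł5: every assignment gives 1 — tautology.

both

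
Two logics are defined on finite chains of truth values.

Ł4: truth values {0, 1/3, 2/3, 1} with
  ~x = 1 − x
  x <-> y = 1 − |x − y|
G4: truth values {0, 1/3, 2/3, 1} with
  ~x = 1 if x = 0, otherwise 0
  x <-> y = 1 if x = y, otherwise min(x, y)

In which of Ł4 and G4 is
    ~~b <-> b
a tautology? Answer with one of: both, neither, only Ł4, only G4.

In Ł4: every assignment gives 1 — tautology.
In G4: at b = 1/3 the value is 1/3 — not a tautology.

only Ł4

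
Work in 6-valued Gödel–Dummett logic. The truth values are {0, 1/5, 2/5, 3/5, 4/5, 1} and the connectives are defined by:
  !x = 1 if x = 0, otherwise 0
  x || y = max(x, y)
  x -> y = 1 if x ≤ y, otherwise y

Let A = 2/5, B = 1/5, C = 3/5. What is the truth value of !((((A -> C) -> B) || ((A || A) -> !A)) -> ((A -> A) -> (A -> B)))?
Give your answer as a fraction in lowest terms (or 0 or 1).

0

A -> C = 2/5 -> 3/5 = 1
(A -> C) -> B = 1 -> 1/5 = 1/5
A || A = 2/5 || 2/5 = 2/5
!A = !2/5 = 0
(A || A) -> !A = 2/5 -> 0 = 0
((A -> C) -> B) || ((A || A) -> !A) = 1/5 || 0 = 1/5
A -> A = 2/5 -> 2/5 = 1
A -> B = 2/5 -> 1/5 = 1/5
(A -> A) -> (A -> B) = 1 -> 1/5 = 1/5
(((A -> C) -> B) || ((A || A) -> !A)) -> ((A -> A) -> (A -> B)) = 1/5 -> 1/5 = 1
!((((A -> C) -> B) || ((A || A) -> !A)) -> ((A -> A) -> (A -> B))) = !1 = 0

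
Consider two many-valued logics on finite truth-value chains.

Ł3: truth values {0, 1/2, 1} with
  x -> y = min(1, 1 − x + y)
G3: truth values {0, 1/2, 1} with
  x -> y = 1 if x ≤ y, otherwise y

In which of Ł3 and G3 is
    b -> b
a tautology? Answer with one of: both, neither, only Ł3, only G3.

In Ł3: every assignment gives 1 — tautology.
In G3: every assignment gives 1 — tautology.

both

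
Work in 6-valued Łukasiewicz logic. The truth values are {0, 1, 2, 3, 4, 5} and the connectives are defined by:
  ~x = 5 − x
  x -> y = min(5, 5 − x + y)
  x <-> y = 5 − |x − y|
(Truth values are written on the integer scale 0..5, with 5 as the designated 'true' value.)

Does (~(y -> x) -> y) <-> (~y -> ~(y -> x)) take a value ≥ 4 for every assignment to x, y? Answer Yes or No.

Counterexample: take x = 0, y = 0.
y -> x = 0 -> 0 = 5
~(y -> x) = ~5 = 0
~(y -> x) -> y = 0 -> 0 = 5
~y = ~0 = 5
y -> x = 0 -> 0 = 5
~(y -> x) = ~5 = 0
~y -> ~(y -> x) = 5 -> 0 = 0
(~(y -> x) -> y) <-> (~y -> ~(y -> x)) = 5 <-> 0 = 0
This gives 0, which is below 4.

No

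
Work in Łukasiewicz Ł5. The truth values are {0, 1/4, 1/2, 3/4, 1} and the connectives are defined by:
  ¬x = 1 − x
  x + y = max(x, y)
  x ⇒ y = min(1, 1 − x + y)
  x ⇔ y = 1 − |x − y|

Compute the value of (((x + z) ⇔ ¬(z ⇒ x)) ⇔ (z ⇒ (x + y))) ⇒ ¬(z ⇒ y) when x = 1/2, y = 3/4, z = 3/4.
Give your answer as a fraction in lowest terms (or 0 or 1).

1/2

x + z = 1/2 + 3/4 = 3/4
z ⇒ x = 3/4 ⇒ 1/2 = 3/4
¬(z ⇒ x) = ¬3/4 = 1/4
(x + z) ⇔ ¬(z ⇒ x) = 3/4 ⇔ 1/4 = 1/2
x + y = 1/2 + 3/4 = 3/4
z ⇒ (x + y) = 3/4 ⇒ 3/4 = 1
((x + z) ⇔ ¬(z ⇒ x)) ⇔ (z ⇒ (x + y)) = 1/2 ⇔ 1 = 1/2
z ⇒ y = 3/4 ⇒ 3/4 = 1
¬(z ⇒ y) = ¬1 = 0
(((x + z) ⇔ ¬(z ⇒ x)) ⇔ (z ⇒ (x + y))) ⇒ ¬(z ⇒ y) = 1/2 ⇒ 0 = 1/2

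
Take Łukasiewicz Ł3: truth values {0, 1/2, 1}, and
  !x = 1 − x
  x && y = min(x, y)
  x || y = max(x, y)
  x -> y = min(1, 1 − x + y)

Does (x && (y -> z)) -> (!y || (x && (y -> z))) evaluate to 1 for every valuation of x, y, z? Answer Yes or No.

At x = 1, y = 1/2, z = 0, for instance:
y -> z = 1/2 -> 0 = 1/2
x && (y -> z) = 1 && 1/2 = 1/2
!y = !1/2 = 1/2
!y || (x && (y -> z)) = 1/2 || 1/2 = 1/2
(x && (y -> z)) -> (!y || (x && (y -> z))) = 1/2 -> 1/2 = 1
and checking the remaining 26 assignments likewise gives ≥ 1 in every case.

Yes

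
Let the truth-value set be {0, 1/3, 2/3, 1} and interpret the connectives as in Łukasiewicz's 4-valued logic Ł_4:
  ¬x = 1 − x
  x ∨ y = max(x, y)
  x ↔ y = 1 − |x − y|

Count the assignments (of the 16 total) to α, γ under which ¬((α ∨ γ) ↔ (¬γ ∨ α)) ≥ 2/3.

α = 0, γ = 0 ↦ 1  ≥
α = 0, γ = 1/3 ↦ 1/3  <
α = 0, γ = 2/3 ↦ 1/3  <
α = 0, γ = 1 ↦ 1  ≥
α = 1/3, γ = 0 ↦ 2/3  ≥
α = 1/3, γ = 1/3 ↦ 1/3  <
α = 1/3, γ = 2/3 ↦ 1/3  <
α = 1/3, γ = 1 ↦ 2/3  ≥
α = 2/3, γ = 0 ↦ 1/3  <
α = 2/3, γ = 1/3 ↦ 0  <
α = 2/3, γ = 2/3 ↦ 0  <
α = 2/3, γ = 1 ↦ 1/3  <
α = 1, γ = 0 ↦ 0  <
α = 1, γ = 1/3 ↦ 0  <
α = 1, γ = 2/3 ↦ 0  <
α = 1, γ = 1 ↦ 0  <
So 4 of the 16 assignments meet the threshold.

4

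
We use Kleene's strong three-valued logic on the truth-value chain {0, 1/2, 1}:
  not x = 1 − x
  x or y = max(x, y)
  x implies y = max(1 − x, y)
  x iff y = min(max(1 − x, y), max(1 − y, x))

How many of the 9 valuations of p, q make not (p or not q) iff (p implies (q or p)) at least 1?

1

p = 0, q = 0 ↦ 0  <
p = 0, q = 1/2 ↦ 1/2  <
p = 0, q = 1 ↦ 1  ≥
p = 1/2, q = 0 ↦ 1/2  <
p = 1/2, q = 1/2 ↦ 1/2  <
p = 1/2, q = 1 ↦ 1/2  <
p = 1, q = 0 ↦ 0  <
p = 1, q = 1/2 ↦ 0  <
p = 1, q = 1 ↦ 0  <
So 1 of the 9 assignments meets the threshold.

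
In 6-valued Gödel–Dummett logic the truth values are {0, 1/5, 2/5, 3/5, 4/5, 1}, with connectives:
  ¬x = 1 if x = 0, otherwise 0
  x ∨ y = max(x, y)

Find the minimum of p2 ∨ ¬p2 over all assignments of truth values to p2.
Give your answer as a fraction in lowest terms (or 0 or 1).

1/5

Take p2 = 1/5:
¬p2 = ¬1/5 = 0
p2 ∨ ¬p2 = 1/5 ∨ 0 = 1/5
No assignment yields a value below 1/5, so this is the minimum.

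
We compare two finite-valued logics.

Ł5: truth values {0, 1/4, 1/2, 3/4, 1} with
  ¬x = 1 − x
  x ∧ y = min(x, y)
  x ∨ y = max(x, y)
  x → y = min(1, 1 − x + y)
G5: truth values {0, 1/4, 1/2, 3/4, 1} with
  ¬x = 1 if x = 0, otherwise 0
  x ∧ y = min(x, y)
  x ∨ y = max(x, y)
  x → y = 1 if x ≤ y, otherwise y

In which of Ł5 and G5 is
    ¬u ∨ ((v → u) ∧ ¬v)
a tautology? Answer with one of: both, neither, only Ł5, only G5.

neither

In Ł5: at u = 1/4, v = 1/4 the value is 3/4 — not a tautology.
In G5: at u = 1/4, v = 1/4 the value is 0 — not a tautology.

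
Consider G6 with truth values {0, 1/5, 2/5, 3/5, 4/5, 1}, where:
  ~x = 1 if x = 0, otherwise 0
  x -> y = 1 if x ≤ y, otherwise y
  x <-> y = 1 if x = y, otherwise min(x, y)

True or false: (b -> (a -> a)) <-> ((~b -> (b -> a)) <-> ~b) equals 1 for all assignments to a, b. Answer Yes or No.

Counterexample: take a = 0, b = 1/5.
a -> a = 0 -> 0 = 1
b -> (a -> a) = 1/5 -> 1 = 1
~b = ~1/5 = 0
b -> a = 1/5 -> 0 = 0
~b -> (b -> a) = 0 -> 0 = 1
~b = ~1/5 = 0
(~b -> (b -> a)) <-> ~b = 1 <-> 0 = 0
(b -> (a -> a)) <-> ((~b -> (b -> a)) <-> ~b) = 1 <-> 0 = 0
This gives 0 ≠ 1.

No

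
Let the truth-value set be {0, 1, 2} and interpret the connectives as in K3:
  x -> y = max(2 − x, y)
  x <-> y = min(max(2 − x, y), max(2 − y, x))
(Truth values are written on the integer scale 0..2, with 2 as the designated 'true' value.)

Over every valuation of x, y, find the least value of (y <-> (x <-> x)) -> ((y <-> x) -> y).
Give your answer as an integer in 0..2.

1

Take x = 0, y = 1:
x <-> x = 0 <-> 0 = 2
y <-> (x <-> x) = 1 <-> 2 = 1
y <-> x = 1 <-> 0 = 1
(y <-> x) -> y = 1 -> 1 = 1
(y <-> (x <-> x)) -> ((y <-> x) -> y) = 1 -> 1 = 1
No assignment yields a value below 1, so this is the minimum.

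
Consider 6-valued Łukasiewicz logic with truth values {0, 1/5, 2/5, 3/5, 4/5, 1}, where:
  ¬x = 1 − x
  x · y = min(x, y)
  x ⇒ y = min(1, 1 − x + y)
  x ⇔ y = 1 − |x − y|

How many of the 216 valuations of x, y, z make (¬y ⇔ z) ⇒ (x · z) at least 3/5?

value 1: 62 assignments (counts)
value 4/5: 42 assignments (counts)
value 3/5: 40 assignments (counts)
value 2/5: 37 assignments
value 1/5: 24 assignments
value 0: 11 assignments
So 144 of the 216 assignments meet the threshold.

144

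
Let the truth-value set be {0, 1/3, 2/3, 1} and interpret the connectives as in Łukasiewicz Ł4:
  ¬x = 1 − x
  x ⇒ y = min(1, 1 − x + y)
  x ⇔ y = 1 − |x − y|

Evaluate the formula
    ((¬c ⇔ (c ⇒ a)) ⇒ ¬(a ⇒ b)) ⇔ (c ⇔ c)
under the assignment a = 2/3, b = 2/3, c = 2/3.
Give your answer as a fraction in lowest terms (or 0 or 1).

¬c = ¬2/3 = 1/3
c ⇒ a = 2/3 ⇒ 2/3 = 1
¬c ⇔ (c ⇒ a) = 1/3 ⇔ 1 = 1/3
a ⇒ b = 2/3 ⇒ 2/3 = 1
¬(a ⇒ b) = ¬1 = 0
(¬c ⇔ (c ⇒ a)) ⇒ ¬(a ⇒ b) = 1/3 ⇒ 0 = 2/3
c ⇔ c = 2/3 ⇔ 2/3 = 1
((¬c ⇔ (c ⇒ a)) ⇒ ¬(a ⇒ b)) ⇔ (c ⇔ c) = 2/3 ⇔ 1 = 2/3

2/3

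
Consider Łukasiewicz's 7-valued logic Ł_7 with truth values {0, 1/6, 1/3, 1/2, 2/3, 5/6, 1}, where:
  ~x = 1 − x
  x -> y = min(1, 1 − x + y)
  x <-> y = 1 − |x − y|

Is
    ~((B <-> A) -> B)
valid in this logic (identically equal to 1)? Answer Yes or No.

Counterexample: take A = 0, B = 1/6.
B <-> A = 1/6 <-> 0 = 5/6
(B <-> A) -> B = 5/6 -> 1/6 = 1/3
~((B <-> A) -> B) = ~1/3 = 2/3
This gives 2/3 ≠ 1.

No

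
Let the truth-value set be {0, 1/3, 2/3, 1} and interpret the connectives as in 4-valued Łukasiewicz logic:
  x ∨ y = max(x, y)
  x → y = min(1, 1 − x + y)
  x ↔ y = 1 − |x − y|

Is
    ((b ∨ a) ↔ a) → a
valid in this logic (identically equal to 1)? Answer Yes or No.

Counterexample: take a = 0, b = 0.
b ∨ a = 0 ∨ 0 = 0
(b ∨ a) ↔ a = 0 ↔ 0 = 1
((b ∨ a) ↔ a) → a = 1 → 0 = 0
This gives 0 ≠ 1.

No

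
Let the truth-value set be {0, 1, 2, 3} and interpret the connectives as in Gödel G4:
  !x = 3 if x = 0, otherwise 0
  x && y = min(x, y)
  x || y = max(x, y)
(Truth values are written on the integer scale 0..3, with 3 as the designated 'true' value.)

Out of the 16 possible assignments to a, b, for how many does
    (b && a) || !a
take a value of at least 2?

8

a = 0, b = 0 ↦ 3  ≥
a = 0, b = 1 ↦ 3  ≥
a = 0, b = 2 ↦ 3  ≥
a = 0, b = 3 ↦ 3  ≥
a = 1, b = 0 ↦ 0  <
a = 1, b = 1 ↦ 1  <
a = 1, b = 2 ↦ 1  <
a = 1, b = 3 ↦ 1  <
a = 2, b = 0 ↦ 0  <
a = 2, b = 1 ↦ 1  <
a = 2, b = 2 ↦ 2  ≥
a = 2, b = 3 ↦ 2  ≥
a = 3, b = 0 ↦ 0  <
a = 3, b = 1 ↦ 1  <
a = 3, b = 2 ↦ 2  ≥
a = 3, b = 3 ↦ 3  ≥
So 8 of the 16 assignments meet the threshold.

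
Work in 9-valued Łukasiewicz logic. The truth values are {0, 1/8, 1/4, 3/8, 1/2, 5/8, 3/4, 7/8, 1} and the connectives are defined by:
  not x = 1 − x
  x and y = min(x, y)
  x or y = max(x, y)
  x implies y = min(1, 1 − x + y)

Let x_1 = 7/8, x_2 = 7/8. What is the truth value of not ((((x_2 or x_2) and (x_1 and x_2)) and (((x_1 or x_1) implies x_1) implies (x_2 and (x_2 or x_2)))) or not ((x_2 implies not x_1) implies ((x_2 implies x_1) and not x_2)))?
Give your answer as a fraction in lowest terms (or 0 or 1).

1/8

x_2 or x_2 = 7/8 or 7/8 = 7/8
x_1 and x_2 = 7/8 and 7/8 = 7/8
(x_2 or x_2) and (x_1 and x_2) = 7/8 and 7/8 = 7/8
x_1 or x_1 = 7/8 or 7/8 = 7/8
(x_1 or x_1) implies x_1 = 7/8 implies 7/8 = 1
x_2 or x_2 = 7/8 or 7/8 = 7/8
x_2 and (x_2 or x_2) = 7/8 and 7/8 = 7/8
((x_1 or x_1) implies x_1) implies (x_2 and (x_2 or x_2)) = 1 implies 7/8 = 7/8
((x_2 or x_2) and (x_1 and x_2)) and (((x_1 or x_1) implies x_1) implies (x_2 and (x_2 or x_2))) = 7/8 and 7/8 = 7/8
not x_1 = not 7/8 = 1/8
x_2 implies not x_1 = 7/8 implies 1/8 = 1/4
x_2 implies x_1 = 7/8 implies 7/8 = 1
not x_2 = not 7/8 = 1/8
(x_2 implies x_1) and not x_2 = 1 and 1/8 = 1/8
(x_2 implies not x_1) implies ((x_2 implies x_1) and not x_2) = 1/4 implies 1/8 = 7/8
not ((x_2 implies not x_1) implies ((x_2 implies x_1) and not x_2)) = not 7/8 = 1/8
(((x_2 or x_2) and (x_1 and x_2)) and (((x_1 or x_1) implies x_1) implies (x_2 and (x_2 or x_2)))) or not ((x_2 implies not x_1) implies ((x_2 implies x_1) and not x_2)) = 7/8 or 1/8 = 7/8
not ((((x_2 or x_2) and (x_1 and x_2)) and (((x_1 or x_1) implies x_1) implies (x_2 and (x_2 or x_2)))) or not ((x_2 implies not x_1) implies ((x_2 implies x_1) and not x_2))) = not 7/8 = 1/8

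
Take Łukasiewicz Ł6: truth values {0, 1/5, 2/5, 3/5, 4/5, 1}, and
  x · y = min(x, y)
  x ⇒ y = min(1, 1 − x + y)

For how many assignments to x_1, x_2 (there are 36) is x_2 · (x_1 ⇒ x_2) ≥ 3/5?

value 1: 6 assignments (counts)
value 4/5: 6 assignments (counts)
value 3/5: 6 assignments (counts)
value 2/5: 6 assignments
value 1/5: 6 assignments
value 0: 6 assignments
So 18 of the 36 assignments meet the threshold.

18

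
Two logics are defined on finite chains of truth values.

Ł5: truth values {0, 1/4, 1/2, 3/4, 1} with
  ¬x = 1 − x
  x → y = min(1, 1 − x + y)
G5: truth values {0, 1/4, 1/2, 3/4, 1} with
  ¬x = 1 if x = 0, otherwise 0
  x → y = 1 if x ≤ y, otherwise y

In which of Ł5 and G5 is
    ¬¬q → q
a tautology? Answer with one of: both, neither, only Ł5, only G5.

In Ł5: every assignment gives 1 — tautology.
In G5: at q = 1/4 the value is 1/4 — not a tautology.

only Ł5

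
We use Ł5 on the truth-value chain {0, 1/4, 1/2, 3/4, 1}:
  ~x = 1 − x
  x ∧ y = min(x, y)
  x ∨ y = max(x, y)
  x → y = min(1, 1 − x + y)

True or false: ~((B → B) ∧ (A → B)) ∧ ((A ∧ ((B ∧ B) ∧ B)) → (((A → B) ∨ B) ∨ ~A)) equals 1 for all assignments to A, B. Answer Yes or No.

Counterexample: take A = 0, B = 0.
B → B = 0 → 0 = 1
A → B = 0 → 0 = 1
(B → B) ∧ (A → B) = 1 ∧ 1 = 1
~((B → B) ∧ (A → B)) = ~1 = 0
B ∧ B = 0 ∧ 0 = 0
(B ∧ B) ∧ B = 0 ∧ 0 = 0
A ∧ ((B ∧ B) ∧ B) = 0 ∧ 0 = 0
A → B = 0 → 0 = 1
(A → B) ∨ B = 1 ∨ 0 = 1
~A = ~0 = 1
((A → B) ∨ B) ∨ ~A = 1 ∨ 1 = 1
(A ∧ ((B ∧ B) ∧ B)) → (((A → B) ∨ B) ∨ ~A) = 0 → 1 = 1
~((B → B) ∧ (A → B)) ∧ ((A ∧ ((B ∧ B) ∧ B)) → (((A → B) ∨ B) ∨ ~A)) = 0 ∧ 1 = 0
This gives 0 ≠ 1.

No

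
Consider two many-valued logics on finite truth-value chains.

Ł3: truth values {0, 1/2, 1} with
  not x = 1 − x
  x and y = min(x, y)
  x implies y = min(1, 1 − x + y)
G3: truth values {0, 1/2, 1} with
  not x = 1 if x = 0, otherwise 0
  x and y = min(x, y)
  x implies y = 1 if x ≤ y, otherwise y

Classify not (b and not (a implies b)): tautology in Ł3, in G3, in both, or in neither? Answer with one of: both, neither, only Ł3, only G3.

only G3

In Ł3: at a = 1, b = 1/2 the value is 1/2 — not a tautology.
In G3: every assignment gives 1 — tautology.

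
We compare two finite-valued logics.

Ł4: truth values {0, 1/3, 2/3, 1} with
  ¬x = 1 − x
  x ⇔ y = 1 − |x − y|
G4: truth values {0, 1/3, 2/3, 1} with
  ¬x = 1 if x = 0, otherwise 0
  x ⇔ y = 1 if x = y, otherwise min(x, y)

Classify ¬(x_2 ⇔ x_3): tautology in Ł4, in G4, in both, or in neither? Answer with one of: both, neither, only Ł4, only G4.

neither

In Ł4: at x_2 = 0, x_3 = 0 the value is 0 — not a tautology.
In G4: at x_2 = 0, x_3 = 0 the value is 0 — not a tautology.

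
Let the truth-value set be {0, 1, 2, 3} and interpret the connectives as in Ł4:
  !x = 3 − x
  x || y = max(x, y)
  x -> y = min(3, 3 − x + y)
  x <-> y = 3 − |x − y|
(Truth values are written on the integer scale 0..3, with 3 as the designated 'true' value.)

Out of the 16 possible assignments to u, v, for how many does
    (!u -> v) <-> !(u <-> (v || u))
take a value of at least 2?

6

u = 0, v = 0 ↦ 3  ≥
u = 0, v = 1 ↦ 3  ≥
u = 0, v = 2 ↦ 3  ≥
u = 0, v = 3 ↦ 3  ≥
u = 1, v = 0 ↦ 2  ≥
u = 1, v = 1 ↦ 1  <
u = 1, v = 2 ↦ 1  <
u = 1, v = 3 ↦ 2  ≥
u = 2, v = 0 ↦ 1  <
u = 2, v = 1 ↦ 0  <
u = 2, v = 2 ↦ 0  <
u = 2, v = 3 ↦ 1  <
u = 3, v = 0 ↦ 0  <
u = 3, v = 1 ↦ 0  <
u = 3, v = 2 ↦ 0  <
u = 3, v = 3 ↦ 0  <
So 6 of the 16 assignments meet the threshold.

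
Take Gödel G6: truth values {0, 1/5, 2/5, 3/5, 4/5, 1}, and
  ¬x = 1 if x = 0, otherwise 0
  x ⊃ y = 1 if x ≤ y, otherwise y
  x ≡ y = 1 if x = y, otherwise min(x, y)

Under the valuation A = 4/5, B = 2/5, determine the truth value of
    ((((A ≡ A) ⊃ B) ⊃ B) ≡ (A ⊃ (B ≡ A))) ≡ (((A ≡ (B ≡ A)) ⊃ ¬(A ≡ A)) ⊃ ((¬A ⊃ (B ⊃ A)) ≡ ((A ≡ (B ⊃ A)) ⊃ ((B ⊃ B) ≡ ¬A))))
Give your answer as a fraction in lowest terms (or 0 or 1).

A ≡ A = 4/5 ≡ 4/5 = 1
(A ≡ A) ⊃ B = 1 ⊃ 2/5 = 2/5
((A ≡ A) ⊃ B) ⊃ B = 2/5 ⊃ 2/5 = 1
B ≡ A = 2/5 ≡ 4/5 = 2/5
A ⊃ (B ≡ A) = 4/5 ⊃ 2/5 = 2/5
(((A ≡ A) ⊃ B) ⊃ B) ≡ (A ⊃ (B ≡ A)) = 1 ≡ 2/5 = 2/5
B ≡ A = 2/5 ≡ 4/5 = 2/5
A ≡ (B ≡ A) = 4/5 ≡ 2/5 = 2/5
A ≡ A = 4/5 ≡ 4/5 = 1
¬(A ≡ A) = ¬1 = 0
(A ≡ (B ≡ A)) ⊃ ¬(A ≡ A) = 2/5 ⊃ 0 = 0
¬A = ¬4/5 = 0
B ⊃ A = 2/5 ⊃ 4/5 = 1
¬A ⊃ (B ⊃ A) = 0 ⊃ 1 = 1
B ⊃ A = 2/5 ⊃ 4/5 = 1
A ≡ (B ⊃ A) = 4/5 ≡ 1 = 4/5
B ⊃ B = 2/5 ⊃ 2/5 = 1
¬A = ¬4/5 = 0
(B ⊃ B) ≡ ¬A = 1 ≡ 0 = 0
(A ≡ (B ⊃ A)) ⊃ ((B ⊃ B) ≡ ¬A) = 4/5 ⊃ 0 = 0
(¬A ⊃ (B ⊃ A)) ≡ ((A ≡ (B ⊃ A)) ⊃ ((B ⊃ B) ≡ ¬A)) = 1 ≡ 0 = 0
((A ≡ (B ≡ A)) ⊃ ¬(A ≡ A)) ⊃ ((¬A ⊃ (B ⊃ A)) ≡ ((A ≡ (B ⊃ A)) ⊃ ((B ⊃ B) ≡ ¬A))) = 0 ⊃ 0 = 1
((((A ≡ A) ⊃ B) ⊃ B) ≡ (A ⊃ (B ≡ A))) ≡ (((A ≡ (B ≡ A)) ⊃ ¬(A ≡ A)) ⊃ ((¬A ⊃ (B ⊃ A)) ≡ ((A ≡ (B ⊃ A)) ⊃ ((B ⊃ B) ≡ ¬A)))) = 2/5 ≡ 1 = 2/5

2/5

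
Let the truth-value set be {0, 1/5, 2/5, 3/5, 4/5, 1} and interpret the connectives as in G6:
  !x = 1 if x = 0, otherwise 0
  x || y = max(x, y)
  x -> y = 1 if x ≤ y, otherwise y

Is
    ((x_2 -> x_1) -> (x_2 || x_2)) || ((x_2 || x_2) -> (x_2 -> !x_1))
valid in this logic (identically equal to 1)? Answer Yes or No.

Counterexample: take x_1 = 1/5, x_2 = 1/5.
x_2 -> x_1 = 1/5 -> 1/5 = 1
x_2 || x_2 = 1/5 || 1/5 = 1/5
(x_2 -> x_1) -> (x_2 || x_2) = 1 -> 1/5 = 1/5
x_2 || x_2 = 1/5 || 1/5 = 1/5
!x_1 = !1/5 = 0
x_2 -> !x_1 = 1/5 -> 0 = 0
(x_2 || x_2) -> (x_2 -> !x_1) = 1/5 -> 0 = 0
((x_2 -> x_1) -> (x_2 || x_2)) || ((x_2 || x_2) -> (x_2 -> !x_1)) = 1/5 || 0 = 1/5
This gives 1/5 ≠ 1.

No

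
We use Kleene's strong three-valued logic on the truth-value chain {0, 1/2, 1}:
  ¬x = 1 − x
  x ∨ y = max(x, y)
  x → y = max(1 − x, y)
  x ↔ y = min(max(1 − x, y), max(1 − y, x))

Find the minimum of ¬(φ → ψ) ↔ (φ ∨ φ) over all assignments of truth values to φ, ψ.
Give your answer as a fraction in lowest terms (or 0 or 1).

Take φ = 1, ψ = 1:
φ → ψ = 1 → 1 = 1
¬(φ → ψ) = ¬1 = 0
φ ∨ φ = 1 ∨ 1 = 1
¬(φ → ψ) ↔ (φ ∨ φ) = 0 ↔ 1 = 0
No assignment yields a value below 0, so this is the minimum.

0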